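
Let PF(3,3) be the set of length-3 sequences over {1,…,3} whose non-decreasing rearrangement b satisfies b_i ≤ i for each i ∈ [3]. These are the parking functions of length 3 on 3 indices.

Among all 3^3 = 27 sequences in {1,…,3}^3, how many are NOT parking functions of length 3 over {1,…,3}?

#PF = 1·4^2 = 1×16 = 16
Check (2,3,3) → sorted (2,3,3): b_1=2>1, not a PF.
So 27 − 16 = 11 fail.

11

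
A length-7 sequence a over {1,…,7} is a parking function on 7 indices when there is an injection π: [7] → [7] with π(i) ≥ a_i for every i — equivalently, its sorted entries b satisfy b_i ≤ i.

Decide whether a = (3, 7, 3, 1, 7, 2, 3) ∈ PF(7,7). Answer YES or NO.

Rearranged: b = (1, 2, 3, 3, 3, 7, 7).
  b_1=1 ≤ 1
  b_2=2 ≤ 2
  b_3=3 ≤ 3
  b_4=3 ≤ 4
  b_5=3 ≤ 5
  b_6=7 > 6
  fails at i=6 ⇒ NO

NO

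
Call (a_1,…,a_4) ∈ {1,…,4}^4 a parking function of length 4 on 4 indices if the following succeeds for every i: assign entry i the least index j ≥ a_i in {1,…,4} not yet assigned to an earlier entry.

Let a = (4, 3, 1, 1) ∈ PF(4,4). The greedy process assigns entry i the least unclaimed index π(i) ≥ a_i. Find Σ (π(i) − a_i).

Σπ = 4·5/2 = 10 (π permutes [4]); Σa = 4+3+1+1 = 9; disp = 10−9 = 1.

1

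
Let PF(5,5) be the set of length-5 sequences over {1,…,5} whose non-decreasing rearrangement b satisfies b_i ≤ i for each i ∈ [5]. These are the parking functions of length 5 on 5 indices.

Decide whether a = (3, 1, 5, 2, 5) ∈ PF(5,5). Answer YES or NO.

Order a: b = (1, 2, 3, 5, 5).
  b_1=1 ≤ 1
  b_2=2 ≤ 2
  b_3=3 ≤ 3
  b_4=5 > 4
  fails at i=4 ⇒ NO

NO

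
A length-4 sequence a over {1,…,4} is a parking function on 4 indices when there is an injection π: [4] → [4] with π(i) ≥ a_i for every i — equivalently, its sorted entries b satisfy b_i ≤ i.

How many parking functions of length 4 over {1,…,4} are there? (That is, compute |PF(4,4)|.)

125

Count = (5−4)·5^(4−1) = 1×125 = 125 [KW]
One tuple (1,3,3,2) → sorted (1,2,3,3): b_i ≤ i ∀i, a PF.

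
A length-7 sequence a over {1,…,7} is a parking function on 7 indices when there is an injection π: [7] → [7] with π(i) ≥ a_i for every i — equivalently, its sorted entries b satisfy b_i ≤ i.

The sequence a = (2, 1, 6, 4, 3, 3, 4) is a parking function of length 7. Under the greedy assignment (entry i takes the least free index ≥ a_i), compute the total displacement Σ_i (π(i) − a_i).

Σπ = 7·8/2 = 28 (π permutes [7]); Σa = 2+1+6+4+3+3+4 = 23; disp = 28−23 = 5.

5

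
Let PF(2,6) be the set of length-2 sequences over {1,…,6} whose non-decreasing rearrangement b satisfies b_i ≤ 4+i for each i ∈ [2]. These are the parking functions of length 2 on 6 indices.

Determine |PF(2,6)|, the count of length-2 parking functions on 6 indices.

35

Count = (6−2+1)·(6+1)^(2−1) = 5·7 = 35 (Pollak)
Check (3,3) → sorted (3,3): b_i ≤ 4+i ∀i, a PF.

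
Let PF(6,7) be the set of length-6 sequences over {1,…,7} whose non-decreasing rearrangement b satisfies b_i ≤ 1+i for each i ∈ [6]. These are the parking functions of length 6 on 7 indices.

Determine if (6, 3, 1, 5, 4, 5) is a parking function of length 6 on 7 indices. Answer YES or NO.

YES

Rearranged: b = (1, 3, 4, 5, 5, 6).
  b_1=1 ≤ 2
  b_2=3 ≤ 3
  b_3=4 ≤ 4
  b_4=5 ≤ 5
  b_5=5 ≤ 6
  b_6=6 ≤ 7
All bounds hold ⇒ YES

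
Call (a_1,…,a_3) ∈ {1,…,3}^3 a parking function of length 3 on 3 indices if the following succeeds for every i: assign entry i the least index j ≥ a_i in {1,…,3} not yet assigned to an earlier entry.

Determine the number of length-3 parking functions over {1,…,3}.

|PF| = (3−3+1)·(3+1)^(3−1) = 1·16 = 16 [KW]
Check (2,1,3) → sorted (1,2,3): b_i ≤ i ∀i, a PF.

16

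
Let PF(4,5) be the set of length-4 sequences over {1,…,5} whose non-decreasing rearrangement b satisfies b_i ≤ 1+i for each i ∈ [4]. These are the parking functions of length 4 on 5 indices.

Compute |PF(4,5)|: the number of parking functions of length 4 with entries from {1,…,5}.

432

|PF| = (6−4)·6^(4−1) = 2×216 = 432 [KW]
Example (2,2,5,1) → sorted (1,2,2,5): b_i ≤ 1+i ∀i, a PF.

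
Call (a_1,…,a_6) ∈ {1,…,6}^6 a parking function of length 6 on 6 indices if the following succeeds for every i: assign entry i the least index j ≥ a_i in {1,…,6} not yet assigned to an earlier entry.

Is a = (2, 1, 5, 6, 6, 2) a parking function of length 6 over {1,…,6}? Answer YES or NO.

Order a: b = (1, 2, 2, 5, 6, 6).
  b_1=1 ≤ 1
  b_2=2 ≤ 2
  b_3=2 ≤ 3
  b_4=5 > 4
  fails at i=4 ⇒ NO

NO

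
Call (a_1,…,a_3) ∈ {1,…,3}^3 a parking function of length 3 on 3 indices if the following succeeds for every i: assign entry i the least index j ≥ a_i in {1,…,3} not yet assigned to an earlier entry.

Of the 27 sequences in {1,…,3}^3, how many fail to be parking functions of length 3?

|PF(3,3)| = (3−3+1)·(3+1)^(3−1) = 1×16 = 16 (Konheim–Weiss)
Example (3,3,1) → sorted (1,3,3): b_2=3>2, not a PF.
3^3 − 16 = 27 − 16 = 11

11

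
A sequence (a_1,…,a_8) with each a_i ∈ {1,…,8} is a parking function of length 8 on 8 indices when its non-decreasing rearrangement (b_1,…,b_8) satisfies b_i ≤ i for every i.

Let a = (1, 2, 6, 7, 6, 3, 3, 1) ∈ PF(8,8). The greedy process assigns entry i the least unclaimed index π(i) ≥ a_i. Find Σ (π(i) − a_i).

7

Σπ = 36 ({1..8} each once); Σa = 1+2+6+7+6+3+3+1 = 29; disp = 36−29 = 7.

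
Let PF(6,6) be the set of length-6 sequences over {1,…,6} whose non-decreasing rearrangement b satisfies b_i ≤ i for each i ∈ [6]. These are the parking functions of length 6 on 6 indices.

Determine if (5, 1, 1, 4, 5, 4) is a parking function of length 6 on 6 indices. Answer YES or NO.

Sorted: b = (1, 1, 4, 4, 5, 5).
  b_1=1 ≤ 1
  b_2=1 ≤ 2
  b_3=4 > 3
  fails at i=3 ⇒ NO

NO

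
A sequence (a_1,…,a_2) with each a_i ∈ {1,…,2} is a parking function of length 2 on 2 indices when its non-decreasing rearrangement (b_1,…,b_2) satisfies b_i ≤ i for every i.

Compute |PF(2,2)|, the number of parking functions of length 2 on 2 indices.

3

#PF = 1·3^1 = 1 · 3 = 3 [KW]
One tuple (1,1) → sorted (1,1): b_i ≤ i ∀i, a PF.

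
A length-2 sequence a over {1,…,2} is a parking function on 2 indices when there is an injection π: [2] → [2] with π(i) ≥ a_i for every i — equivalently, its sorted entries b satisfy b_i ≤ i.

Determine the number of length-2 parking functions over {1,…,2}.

|PF(2,2)| = 1·3^1 = 1·3 = 3 (Konheim–Weiss)
One tuple (1,2) → sorted (1,2): b_i ≤ i ∀i, a PF.

3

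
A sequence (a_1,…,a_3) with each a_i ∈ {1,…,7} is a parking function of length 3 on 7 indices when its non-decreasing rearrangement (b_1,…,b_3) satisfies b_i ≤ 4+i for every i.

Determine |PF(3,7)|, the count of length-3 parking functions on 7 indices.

320

Count = 5·8^2 = 5×64 = 320 [KW]
Check (6,7,2) → sorted (2,6,7): b_i ≤ 4+i ∀i, a PF.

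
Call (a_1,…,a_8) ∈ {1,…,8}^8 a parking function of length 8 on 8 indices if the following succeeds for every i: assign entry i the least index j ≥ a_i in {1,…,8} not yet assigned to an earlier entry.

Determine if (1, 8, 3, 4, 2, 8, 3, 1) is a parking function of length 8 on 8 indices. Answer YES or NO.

Order a: b = (1, 1, 2, 3, 3, 4, 8, 8).
  b_1=1 ≤ 1
  b_2=1 ≤ 2
  b_3=2 ≤ 3
  b_4=3 ≤ 4
  b_5=3 ≤ 5
  b_6=4 ≤ 6
  b_7=8 > 7
  fails at i=7 ⇒ NO

NO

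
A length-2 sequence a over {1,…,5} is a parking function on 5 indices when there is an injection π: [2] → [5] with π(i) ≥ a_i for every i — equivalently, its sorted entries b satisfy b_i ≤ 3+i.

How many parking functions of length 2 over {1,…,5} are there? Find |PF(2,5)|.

24

|PF| = (5−2+1)·(5+1)^(2−1) = 4·6 = 24 (Konheim–Weiss)
Example (2,1) → sorted (1,2): b_i ≤ 3+i ∀i, a PF.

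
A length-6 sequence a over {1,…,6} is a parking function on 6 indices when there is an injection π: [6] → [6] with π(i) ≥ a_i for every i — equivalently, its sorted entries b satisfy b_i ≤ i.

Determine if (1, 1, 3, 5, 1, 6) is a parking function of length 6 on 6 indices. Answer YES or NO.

YES

Order a: b = (1, 1, 1, 3, 5, 6).
  b_1=1 ≤ 1
  b_2=1 ≤ 2
  b_3=1 ≤ 3
  b_4=3 ≤ 4
  b_5=5 ≤ 5
  b_6=6 ≤ 6
All bounds hold ⇒ YES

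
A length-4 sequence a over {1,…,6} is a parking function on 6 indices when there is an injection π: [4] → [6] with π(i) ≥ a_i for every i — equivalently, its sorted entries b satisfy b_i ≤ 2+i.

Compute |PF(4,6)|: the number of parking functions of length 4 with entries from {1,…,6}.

1029

#PF = (7−4)·7^(4−1) = 3 · 343 = 1029 (Konheim–Weiss)
Example (5,4,2,1) → sorted (1,2,4,5): b_i ≤ 2+i ∀i, a PF.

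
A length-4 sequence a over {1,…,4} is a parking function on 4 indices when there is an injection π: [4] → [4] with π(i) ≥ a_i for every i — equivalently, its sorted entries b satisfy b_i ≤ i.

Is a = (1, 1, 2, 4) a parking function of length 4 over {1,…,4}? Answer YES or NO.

Rearranged: b = (1, 1, 2, 4).
  b_1=1 ≤ 1
  b_2=1 ≤ 2
  b_3=2 ≤ 3
  b_4=4 ≤ 4
All bounds hold ⇒ YES

YES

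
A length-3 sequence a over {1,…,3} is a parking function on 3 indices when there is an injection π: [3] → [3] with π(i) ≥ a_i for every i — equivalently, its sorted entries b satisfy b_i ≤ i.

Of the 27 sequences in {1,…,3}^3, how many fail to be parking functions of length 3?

11

|PF| = (4−3)·4^(3−1) = 1 · 16 = 16 (Pollak)
E.g. (2,3,3) → sorted (2,3,3): b_1=2>1, not a PF.
Total 27; non-PF = 27−16 = 11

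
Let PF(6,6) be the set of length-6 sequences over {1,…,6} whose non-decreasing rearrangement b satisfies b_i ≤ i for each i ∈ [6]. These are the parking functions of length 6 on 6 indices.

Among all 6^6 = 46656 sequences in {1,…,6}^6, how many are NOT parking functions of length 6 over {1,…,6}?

|PF(6,6)| = (6−6+1)·(6+1)^(6−1) = 1 · 16807 = 16807 [KW]
Check (6,6,5,2,3,6) → sorted (2,3,5,6,6,6): b_1=2>1, not a PF.
Total 46656; non-PF = 46656−16807 = 29849

29849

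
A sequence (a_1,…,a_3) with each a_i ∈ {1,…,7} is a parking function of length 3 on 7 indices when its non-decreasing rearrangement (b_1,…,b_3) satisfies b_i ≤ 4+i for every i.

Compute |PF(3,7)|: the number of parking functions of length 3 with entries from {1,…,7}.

Count = (7−3+1)·(7+1)^(3−1) = 5 · 64 = 320 [KW]
One tuple (2,4,1) → sorted (1,2,4): b_i ≤ 4+i ∀i, a PF.

320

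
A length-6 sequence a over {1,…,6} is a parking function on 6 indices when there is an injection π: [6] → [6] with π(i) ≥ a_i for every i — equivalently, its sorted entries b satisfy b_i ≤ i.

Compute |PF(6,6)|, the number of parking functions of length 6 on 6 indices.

|PF| = (6+1−6)·(6+1)^{6−1} = 1·16807 = 16807
Check (3,1,3,3,2,4) → sorted (1,2,3,3,3,4): b_i ≤ i ∀i, a PF.

16807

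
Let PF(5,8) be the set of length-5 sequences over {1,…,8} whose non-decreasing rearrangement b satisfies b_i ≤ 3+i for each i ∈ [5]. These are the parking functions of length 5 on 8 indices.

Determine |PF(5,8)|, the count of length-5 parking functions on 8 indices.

26244

|PF(5,8)| = (8−5+1)·(8+1)^(5−1) = 4×6561 = 26244 (Pollak)
E.g. (7,5,4,6,4) → sorted (4,4,5,6,7): b_i ≤ 3+i ∀i, a PF.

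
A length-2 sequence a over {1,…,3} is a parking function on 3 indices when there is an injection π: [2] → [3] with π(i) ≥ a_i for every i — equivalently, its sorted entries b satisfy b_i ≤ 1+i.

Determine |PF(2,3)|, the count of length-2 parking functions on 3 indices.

|PF(2,3)| = 2·4^1 = 2 · 4 = 8 [KW]
E.g. (1,3) → sorted (1,3): b_i ≤ 1+i ∀i, a PF.

8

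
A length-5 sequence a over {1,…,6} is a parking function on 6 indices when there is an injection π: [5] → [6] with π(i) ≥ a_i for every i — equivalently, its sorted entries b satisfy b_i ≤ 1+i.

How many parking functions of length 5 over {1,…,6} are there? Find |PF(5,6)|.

4802

|PF(5,6)| = (7−5)·7^(5−1) = 2·2401 = 4802 (Konheim–Weiss)
E.g. (3,5,5,1,3) → sorted (1,3,3,5,5): b_i ≤ 1+i ∀i, a PF.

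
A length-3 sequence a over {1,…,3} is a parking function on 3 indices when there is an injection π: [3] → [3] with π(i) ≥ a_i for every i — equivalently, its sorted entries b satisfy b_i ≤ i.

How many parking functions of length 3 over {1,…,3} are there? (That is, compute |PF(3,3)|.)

16

#PF = 1·4^2 = 1 · 16 = 16 (Pollak)
One tuple (1,1,3) → sorted (1,1,3): b_i ≤ i ∀i, a PF.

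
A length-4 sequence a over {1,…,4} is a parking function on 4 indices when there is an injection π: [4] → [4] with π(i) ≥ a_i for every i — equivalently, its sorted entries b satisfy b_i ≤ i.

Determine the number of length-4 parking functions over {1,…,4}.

125

Count = 1·5^3 = 1·125 = 125 (Konheim–Weiss)
One tuple (3,2,1,3) → sorted (1,2,3,3): b_i ≤ i ∀i, a PF.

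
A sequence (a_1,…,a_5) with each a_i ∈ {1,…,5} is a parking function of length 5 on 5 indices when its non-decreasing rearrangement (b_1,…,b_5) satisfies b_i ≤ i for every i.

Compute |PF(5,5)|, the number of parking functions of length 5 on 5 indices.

1296

|PF(5,5)| = (5+1−5)·(5+1)^{5−1} = 1·1296 = 1296
E.g. (1,3,1,3,2) → sorted (1,1,2,3,3): b_i ≤ i ∀i, a PF.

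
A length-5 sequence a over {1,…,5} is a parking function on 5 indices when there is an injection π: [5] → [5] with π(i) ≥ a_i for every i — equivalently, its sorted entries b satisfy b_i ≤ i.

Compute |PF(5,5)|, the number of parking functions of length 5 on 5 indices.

1296

|PF(5,5)| = (5+1−5)·(5+1)^{5−1} = 1 · 1296 = 1296
E.g. (2,3,4,1,2) → sorted (1,2,2,3,4): b_i ≤ i ∀i, a PF.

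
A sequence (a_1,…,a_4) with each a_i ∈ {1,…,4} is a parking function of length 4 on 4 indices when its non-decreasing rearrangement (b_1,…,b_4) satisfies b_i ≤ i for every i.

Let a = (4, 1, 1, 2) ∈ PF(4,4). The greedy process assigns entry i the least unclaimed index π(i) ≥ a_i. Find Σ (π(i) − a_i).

2

Σπ = 10 ({1..4} each once); Σa = 4+1+1+2 = 8; disp = 10−8 = 2.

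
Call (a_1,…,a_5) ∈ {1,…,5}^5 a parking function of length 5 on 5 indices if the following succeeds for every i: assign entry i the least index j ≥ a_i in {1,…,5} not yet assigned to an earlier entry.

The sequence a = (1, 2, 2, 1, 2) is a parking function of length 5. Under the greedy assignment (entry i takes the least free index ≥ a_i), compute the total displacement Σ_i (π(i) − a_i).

Σπ = 15 ({1..5} each once); Σa = 1+2+2+1+2 = 8; disp = 15−8 = 7.

7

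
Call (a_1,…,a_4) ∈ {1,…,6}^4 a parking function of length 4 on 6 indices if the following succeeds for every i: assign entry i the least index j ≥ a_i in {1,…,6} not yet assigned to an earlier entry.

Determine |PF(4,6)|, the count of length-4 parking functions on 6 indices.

1029

Count = (6−4+1)·(6+1)^(4−1) = 3·343 = 1029 [KW]
One tuple (4,6,5,1) → sorted (1,4,5,6): b_i ≤ 2+i ∀i, a PF.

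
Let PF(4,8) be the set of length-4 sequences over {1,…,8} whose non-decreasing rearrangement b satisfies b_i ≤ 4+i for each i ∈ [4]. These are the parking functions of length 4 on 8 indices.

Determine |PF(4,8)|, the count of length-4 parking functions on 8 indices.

|PF(4,8)| = (9−4)·9^(4−1) = 5 · 729 = 3645 (Konheim–Weiss)
Example (1,5,2,8) → sorted (1,2,5,8): b_i ≤ 4+i ∀i, a PF.

3645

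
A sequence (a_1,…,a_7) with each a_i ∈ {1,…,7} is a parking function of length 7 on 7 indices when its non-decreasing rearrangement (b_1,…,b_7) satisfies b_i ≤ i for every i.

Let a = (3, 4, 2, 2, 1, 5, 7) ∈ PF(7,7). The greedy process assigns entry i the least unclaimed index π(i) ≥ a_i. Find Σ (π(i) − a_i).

4

Σπ = 28 ({1..7} each once); Σa = 3+4+2+2+1+5+7 = 24; disp = 28−24 = 4.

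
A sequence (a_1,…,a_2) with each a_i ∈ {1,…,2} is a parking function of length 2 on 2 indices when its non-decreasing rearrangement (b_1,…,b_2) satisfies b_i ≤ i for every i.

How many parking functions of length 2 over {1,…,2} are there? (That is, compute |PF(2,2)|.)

|PF| = (3−2)·3^(2−1) = 1·3 = 3 (Konheim–Weiss)
One tuple (1,2) → sorted (1,2): b_i ≤ i ∀i, a PF.

3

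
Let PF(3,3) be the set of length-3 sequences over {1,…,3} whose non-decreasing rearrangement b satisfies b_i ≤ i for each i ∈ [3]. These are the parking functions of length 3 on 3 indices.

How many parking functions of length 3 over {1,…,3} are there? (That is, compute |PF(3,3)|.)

Count = (4−3)·4^(3−1) = 1·16 = 16
Example (1,1,3) → sorted (1,1,3): b_i ≤ i ∀i, a PF.

16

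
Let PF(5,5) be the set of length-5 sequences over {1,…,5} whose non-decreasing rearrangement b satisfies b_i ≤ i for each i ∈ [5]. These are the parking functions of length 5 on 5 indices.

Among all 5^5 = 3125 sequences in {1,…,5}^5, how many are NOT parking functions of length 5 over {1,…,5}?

|PF| = (5+1−5)·(5+1)^{5−1} = 1 · 1296 = 1296
Check (5,3,2,3,3) → sorted (2,3,3,3,5): b_1=2>1, not a PF.
5^5 − 1296 = 3125 − 1296 = 1829

1829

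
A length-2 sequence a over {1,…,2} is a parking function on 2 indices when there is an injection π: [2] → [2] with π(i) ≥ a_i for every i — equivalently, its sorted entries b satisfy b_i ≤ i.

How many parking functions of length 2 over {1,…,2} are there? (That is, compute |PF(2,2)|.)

|PF| = (3−2)·3^(2−1) = 1×3 = 3 (Konheim–Weiss)
Check (1,2) → sorted (1,2): b_i ≤ i ∀i, a PF.

3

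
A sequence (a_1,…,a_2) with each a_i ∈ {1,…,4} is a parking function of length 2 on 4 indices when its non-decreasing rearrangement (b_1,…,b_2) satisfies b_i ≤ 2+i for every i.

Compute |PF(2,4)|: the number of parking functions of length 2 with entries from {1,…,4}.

15

|PF(2,4)| = (4−2+1)·(4+1)^(2−1) = 3 · 5 = 15
One tuple (2,3) → sorted (2,3): b_i ≤ 2+i ∀i, a PF.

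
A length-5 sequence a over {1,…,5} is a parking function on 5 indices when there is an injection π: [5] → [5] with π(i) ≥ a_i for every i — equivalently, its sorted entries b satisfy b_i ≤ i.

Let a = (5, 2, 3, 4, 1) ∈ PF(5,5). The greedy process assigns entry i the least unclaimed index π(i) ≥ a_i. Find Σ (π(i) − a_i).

Σπ = 15 ({1..5} each once); Σa = 5+2+3+4+1 = 15; disp = 15−15 = 0.

0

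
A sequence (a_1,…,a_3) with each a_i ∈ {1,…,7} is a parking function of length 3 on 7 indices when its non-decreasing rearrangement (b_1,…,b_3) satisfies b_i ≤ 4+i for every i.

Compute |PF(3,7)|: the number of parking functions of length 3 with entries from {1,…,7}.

320

#PF = (7+1−3)·(7+1)^{3−1} = 5·64 = 320
Check (6,5,4) → sorted (4,5,6): b_i ≤ 4+i ∀i, a PF.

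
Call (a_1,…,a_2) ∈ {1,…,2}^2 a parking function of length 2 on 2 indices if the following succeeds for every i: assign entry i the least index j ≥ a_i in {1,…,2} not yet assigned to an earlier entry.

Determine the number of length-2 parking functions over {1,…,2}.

|PF(2,2)| = (3−2)·3^(2−1) = 1 · 3 = 3
E.g. (1,2) → sorted (1,2): b_i ≤ i ∀i, a PF.

3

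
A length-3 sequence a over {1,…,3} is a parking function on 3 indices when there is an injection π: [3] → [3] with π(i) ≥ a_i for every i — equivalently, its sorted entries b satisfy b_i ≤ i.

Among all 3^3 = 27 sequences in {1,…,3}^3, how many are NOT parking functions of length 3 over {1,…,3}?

Count = (3+1−3)·(3+1)^{3−1} = 1 · 16 = 16 [KW]
One tuple (2,2,3) → sorted (2,2,3): b_1=2>1, not a PF.
3^3 − 16 = 27 − 16 = 11

11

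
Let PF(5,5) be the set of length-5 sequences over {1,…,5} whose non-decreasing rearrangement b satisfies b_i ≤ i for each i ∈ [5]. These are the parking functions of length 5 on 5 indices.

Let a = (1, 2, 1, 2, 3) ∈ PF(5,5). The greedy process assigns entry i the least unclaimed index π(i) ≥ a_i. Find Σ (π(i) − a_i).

Σπ = 5·6/2 = 15 (π permutes [5]); Σa = 1+2+1+2+3 = 9; disp = 15−9 = 6.

6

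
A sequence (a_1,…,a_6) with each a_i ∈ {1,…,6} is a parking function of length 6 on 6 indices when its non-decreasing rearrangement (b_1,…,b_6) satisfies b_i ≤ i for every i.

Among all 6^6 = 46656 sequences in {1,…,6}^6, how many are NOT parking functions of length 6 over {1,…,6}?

29849

|PF(6,6)| = 1·7^5 = 1·16807 = 16807 (Pollak)
E.g. (5,5,6,2,1,5) → sorted (1,2,5,5,5,6): b_3=5>3, not a PF.
Total 46656; non-PF = 46656−16807 = 29849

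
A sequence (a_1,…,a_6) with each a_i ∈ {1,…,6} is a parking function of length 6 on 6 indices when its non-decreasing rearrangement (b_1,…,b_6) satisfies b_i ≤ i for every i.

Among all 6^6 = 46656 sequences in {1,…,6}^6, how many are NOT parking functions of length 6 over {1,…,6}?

29849

|PF(6,6)| = (6−6+1)·(6+1)^(6−1) = 1·16807 = 16807 [KW]
One tuple (5,3,6,6,6,4) → sorted (3,4,5,6,6,6): b_1=3>1, not a PF.
6^6 − 16807 = 46656 − 16807 = 29849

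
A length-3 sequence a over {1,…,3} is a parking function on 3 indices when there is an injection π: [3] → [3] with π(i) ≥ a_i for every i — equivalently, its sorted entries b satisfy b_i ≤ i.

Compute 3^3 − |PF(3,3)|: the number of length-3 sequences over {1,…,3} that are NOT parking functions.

11

|PF| = 1·4^2 = 1·16 = 16
Example (3,3,2) → sorted (2,3,3): b_1=2>1, not a PF.
So 27 − 16 = 11 fail.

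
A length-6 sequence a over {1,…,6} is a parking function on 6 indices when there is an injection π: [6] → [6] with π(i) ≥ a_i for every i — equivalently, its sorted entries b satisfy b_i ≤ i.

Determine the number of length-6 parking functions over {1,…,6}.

#PF = 1·7^5 = 1×16807 = 16807 (Konheim–Weiss)
Check (3,5,1,2,1,1) → sorted (1,1,1,2,3,5): b_i ≤ i ∀i, a PF.

16807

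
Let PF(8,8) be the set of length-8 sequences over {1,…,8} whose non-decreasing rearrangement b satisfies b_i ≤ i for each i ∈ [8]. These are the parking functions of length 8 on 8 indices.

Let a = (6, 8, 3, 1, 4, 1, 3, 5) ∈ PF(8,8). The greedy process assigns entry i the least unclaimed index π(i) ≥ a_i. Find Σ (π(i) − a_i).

5

Σπ(i) = 1+…+8 = 36; Σa = 6+8+3+1+4+1+3+5 = 31; disp = 36−31 = 5.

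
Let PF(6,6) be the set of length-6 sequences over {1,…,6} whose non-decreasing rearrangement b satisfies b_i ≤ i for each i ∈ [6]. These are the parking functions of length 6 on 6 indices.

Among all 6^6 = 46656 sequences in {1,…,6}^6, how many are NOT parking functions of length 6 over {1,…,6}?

29849

|PF(6,6)| = (6−6+1)·(6+1)^(6−1) = 1×16807 = 16807 (Konheim–Weiss)
Example (6,4,6,5,5,4) → sorted (4,4,5,5,6,6): b_1=4>1, not a PF.
So 46656 − 16807 = 29849 fail.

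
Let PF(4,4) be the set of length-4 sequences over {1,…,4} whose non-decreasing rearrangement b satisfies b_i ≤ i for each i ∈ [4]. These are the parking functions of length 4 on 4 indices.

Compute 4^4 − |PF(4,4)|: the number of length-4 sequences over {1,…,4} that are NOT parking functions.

|PF| = (4−4+1)·(4+1)^(4−1) = 1×125 = 125 [KW]
Check (2,4,4,4) → sorted (2,4,4,4): b_1=2>1, not a PF.
4^4 − 125 = 256 − 125 = 131

131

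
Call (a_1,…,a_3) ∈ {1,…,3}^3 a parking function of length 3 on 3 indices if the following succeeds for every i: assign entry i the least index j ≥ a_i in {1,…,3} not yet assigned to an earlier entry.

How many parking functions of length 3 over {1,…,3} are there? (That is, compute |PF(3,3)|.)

Count = (3−3+1)·(3+1)^(3−1) = 1·16 = 16 [KW]
Example (1,2,2) → sorted (1,2,2): b_i ≤ i ∀i, a PF.

16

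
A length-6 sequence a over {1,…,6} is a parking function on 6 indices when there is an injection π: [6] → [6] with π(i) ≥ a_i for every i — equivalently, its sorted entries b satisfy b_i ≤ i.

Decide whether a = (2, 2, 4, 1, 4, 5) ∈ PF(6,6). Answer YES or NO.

YES

Order a: b = (1, 2, 2, 4, 4, 5).
  b_1=1 ≤ 1
  b_2=2 ≤ 2
  b_3=2 ≤ 3
  b_4=4 ≤ 4
  b_5=4 ≤ 5
  b_6=5 ≤ 6
All bounds hold ⇒ YES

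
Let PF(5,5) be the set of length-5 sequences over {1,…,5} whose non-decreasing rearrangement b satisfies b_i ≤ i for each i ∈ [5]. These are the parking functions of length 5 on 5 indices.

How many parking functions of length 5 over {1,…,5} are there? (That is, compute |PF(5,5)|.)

1296

Count = (5+1−5)·(5+1)^{5−1} = 1 · 1296 = 1296 (Pollak)
Check (2,5,2,3,1) → sorted (1,2,2,3,5): b_i ≤ i ∀i, a PF.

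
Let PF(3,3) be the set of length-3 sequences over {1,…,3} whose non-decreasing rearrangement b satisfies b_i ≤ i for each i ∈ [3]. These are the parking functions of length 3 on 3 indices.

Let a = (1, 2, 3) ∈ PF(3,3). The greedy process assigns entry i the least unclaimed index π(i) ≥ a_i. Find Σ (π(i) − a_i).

Σπ(i) = 1+…+3 = 6; Σa = 1+2+3 = 6; disp = 6−6 = 0.

0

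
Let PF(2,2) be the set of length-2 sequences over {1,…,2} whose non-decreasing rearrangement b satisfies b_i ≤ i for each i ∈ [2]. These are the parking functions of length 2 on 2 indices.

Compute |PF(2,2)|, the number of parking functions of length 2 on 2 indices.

3

Count = 1·3^1 = 1×3 = 3 (Pollak)
One tuple (1,1) → sorted (1,1): b_i ≤ i ∀i, a PF.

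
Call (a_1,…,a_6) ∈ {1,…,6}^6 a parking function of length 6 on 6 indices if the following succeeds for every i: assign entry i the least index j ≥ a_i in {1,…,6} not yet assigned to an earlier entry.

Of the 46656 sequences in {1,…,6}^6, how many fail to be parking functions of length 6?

29849

|PF(6,6)| = (6−6+1)·(6+1)^(6−1) = 1×16807 = 16807 (Konheim–Weiss)
E.g. (2,6,2,5,6,3) → sorted (2,2,3,5,6,6): b_1=2>1, not a PF.
6^6 − 16807 = 46656 − 16807 = 29849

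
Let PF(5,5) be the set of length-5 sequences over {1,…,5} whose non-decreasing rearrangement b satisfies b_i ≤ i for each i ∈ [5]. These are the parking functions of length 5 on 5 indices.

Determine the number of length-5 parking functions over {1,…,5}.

1296

|PF(5,5)| = (5−5+1)·(5+1)^(5−1) = 1 · 1296 = 1296 [KW]
Example (1,4,4,1,3) → sorted (1,1,3,4,4): b_i ≤ i ∀i, a PF.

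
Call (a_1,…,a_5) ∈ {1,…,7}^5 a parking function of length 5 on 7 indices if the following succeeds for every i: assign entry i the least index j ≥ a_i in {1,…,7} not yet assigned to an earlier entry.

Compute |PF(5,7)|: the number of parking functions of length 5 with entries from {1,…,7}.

12288

|PF| = 3·8^4 = 3×4096 = 12288 (Pollak)
One tuple (2,4,2,3,1) → sorted (1,2,2,3,4): b_i ≤ 2+i ∀i, a PF.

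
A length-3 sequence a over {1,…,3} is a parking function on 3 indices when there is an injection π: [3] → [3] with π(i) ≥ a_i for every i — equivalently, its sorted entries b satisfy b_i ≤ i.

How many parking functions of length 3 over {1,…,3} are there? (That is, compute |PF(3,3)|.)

Count = (4−3)·4^(3−1) = 1·16 = 16 (Konheim–Weiss)
One tuple (1,2,1) → sorted (1,1,2): b_i ≤ i ∀i, a PF.

16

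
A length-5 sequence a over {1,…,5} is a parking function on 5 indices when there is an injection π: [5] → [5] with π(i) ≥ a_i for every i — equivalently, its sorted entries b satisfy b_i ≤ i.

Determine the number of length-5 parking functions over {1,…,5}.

#PF = (5+1−5)·(5+1)^{5−1} = 1·1296 = 1296 [KW]
One tuple (1,4,1,1,2) → sorted (1,1,1,2,4): b_i ≤ i ∀i, a PF.

1296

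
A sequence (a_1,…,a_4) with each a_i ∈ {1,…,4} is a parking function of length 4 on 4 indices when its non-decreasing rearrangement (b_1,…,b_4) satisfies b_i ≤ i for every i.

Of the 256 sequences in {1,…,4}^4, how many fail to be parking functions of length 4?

131

#PF = 1·5^3 = 1·125 = 125
One tuple (4,4,4,1) → sorted (1,4,4,4): b_2=4>2, not a PF.
4^4 − 125 = 256 − 125 = 131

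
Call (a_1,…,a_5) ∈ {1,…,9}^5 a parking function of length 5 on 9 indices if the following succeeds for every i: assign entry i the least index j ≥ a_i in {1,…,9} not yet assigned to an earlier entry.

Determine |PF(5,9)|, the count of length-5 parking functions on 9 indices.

50000

#PF = (10−5)·10^(5−1) = 5 · 10000 = 50000
E.g. (7,1,2,9,3) → sorted (1,2,3,7,9): b_i ≤ 4+i ∀i, a PF.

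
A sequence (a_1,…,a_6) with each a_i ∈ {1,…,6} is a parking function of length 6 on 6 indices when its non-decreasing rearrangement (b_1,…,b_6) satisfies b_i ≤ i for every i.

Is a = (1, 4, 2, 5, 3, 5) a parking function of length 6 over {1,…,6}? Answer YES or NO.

YES

Rearranged: b = (1, 2, 3, 4, 5, 5).
  b_1=1 ≤ 1
  b_2=2 ≤ 2
  b_3=3 ≤ 3
  b_4=4 ≤ 4
  b_5=5 ≤ 5
  b_6=5 ≤ 6
All bounds hold ⇒ YES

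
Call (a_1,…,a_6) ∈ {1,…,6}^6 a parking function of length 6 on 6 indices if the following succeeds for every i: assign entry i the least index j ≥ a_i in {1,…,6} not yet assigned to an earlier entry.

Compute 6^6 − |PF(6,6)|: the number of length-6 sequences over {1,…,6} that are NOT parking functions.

29849

#PF = (7−6)·7^(6−1) = 1·16807 = 16807 (Konheim–Weiss)
E.g. (4,5,4,3,3,4) → sorted (3,3,4,4,4,5): b_1=3>1, not a PF.
Total 46656; non-PF = 46656−16807 = 29849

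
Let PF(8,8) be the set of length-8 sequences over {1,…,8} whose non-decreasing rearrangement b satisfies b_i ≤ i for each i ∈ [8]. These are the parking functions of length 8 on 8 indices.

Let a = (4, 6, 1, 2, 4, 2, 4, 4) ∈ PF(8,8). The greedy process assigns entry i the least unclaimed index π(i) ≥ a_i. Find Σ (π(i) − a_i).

9

Σπ = 8·9/2 = 36 (π permutes [8]); Σa = 4+6+1+2+4+2+4+4 = 27; disp = 36−27 = 9.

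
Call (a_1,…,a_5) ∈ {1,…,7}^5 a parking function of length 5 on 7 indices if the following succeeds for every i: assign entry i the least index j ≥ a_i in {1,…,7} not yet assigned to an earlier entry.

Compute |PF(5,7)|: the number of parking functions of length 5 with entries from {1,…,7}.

12288

|PF| = (7+1−5)·(7+1)^{5−1} = 3·4096 = 12288 (Konheim–Weiss)
One tuple (6,7,2,2,3) → sorted (2,2,3,6,7): b_i ≤ 2+i ∀i, a PF.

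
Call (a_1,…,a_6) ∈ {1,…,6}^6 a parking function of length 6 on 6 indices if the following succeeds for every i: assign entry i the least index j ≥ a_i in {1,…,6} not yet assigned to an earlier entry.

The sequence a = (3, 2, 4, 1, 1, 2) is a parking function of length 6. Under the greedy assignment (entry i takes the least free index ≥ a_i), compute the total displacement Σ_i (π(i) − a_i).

8

Σπ(i) = 1+…+6 = 21; Σa = 3+2+4+1+1+2 = 13; disp = 21−13 = 8.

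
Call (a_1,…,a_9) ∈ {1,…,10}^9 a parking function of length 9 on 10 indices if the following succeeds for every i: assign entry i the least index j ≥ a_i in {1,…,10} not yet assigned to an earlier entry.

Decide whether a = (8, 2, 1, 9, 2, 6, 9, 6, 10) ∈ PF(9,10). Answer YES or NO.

Order a: b = (1, 2, 2, 6, 6, 8, 9, 9, 10).
  b_1=1 ≤ 2
  b_2=2 ≤ 3
  b_3=2 ≤ 4
  b_4=6 > 5
  fails at i=4 ⇒ NO

NO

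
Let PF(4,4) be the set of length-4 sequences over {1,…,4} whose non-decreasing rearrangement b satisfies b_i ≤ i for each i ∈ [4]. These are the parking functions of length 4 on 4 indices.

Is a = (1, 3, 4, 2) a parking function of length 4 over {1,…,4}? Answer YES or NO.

Sorted: b = (1, 2, 3, 4).
  b_1=1 ≤ 1
  b_2=2 ≤ 2
  b_3=3 ≤ 3
  b_4=4 ≤ 4
All bounds hold ⇒ YES

YES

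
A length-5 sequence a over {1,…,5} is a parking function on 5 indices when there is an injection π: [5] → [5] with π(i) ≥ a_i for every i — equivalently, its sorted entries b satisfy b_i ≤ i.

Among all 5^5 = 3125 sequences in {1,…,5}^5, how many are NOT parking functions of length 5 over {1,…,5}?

1829

#PF = (5+1−5)·(5+1)^{5−1} = 1·1296 = 1296 (Pollak)
Example (3,5,3,5,4) → sorted (3,3,4,5,5): b_1=3>1, not a PF.
So 3125 − 1296 = 1829 fail.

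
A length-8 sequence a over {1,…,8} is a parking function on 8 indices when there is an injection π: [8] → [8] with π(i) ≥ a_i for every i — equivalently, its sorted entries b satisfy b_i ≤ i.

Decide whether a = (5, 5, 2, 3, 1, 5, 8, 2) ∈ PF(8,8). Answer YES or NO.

Order a: b = (1, 2, 2, 3, 5, 5, 5, 8).
  b_1=1 ≤ 1
  b_2=2 ≤ 2
  b_3=2 ≤ 3
  b_4=3 ≤ 4
  b_5=5 ≤ 5
  b_6=5 ≤ 6
  b_7=5 ≤ 7
  b_8=8 ≤ 8
All bounds hold ⇒ YES

YES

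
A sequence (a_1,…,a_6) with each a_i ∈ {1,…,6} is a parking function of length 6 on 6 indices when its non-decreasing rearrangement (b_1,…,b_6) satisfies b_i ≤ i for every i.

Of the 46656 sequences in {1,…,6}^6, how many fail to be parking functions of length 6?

#PF = 1·7^5 = 1·16807 = 16807 (Pollak)
E.g. (6,6,5,1,6,3) → sorted (1,3,5,6,6,6): b_2=3>2, not a PF.
Total 46656; non-PF = 46656−16807 = 29849

29849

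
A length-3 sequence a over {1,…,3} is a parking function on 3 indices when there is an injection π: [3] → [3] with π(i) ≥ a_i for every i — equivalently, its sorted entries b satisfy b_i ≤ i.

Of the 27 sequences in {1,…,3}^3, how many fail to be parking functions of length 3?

#PF = (3−3+1)·(3+1)^(3−1) = 1 · 16 = 16 (Konheim–Weiss)
Example (3,2,3) → sorted (2,3,3): b_1=2>1, not a PF.
3^3 − 16 = 27 − 16 = 11

11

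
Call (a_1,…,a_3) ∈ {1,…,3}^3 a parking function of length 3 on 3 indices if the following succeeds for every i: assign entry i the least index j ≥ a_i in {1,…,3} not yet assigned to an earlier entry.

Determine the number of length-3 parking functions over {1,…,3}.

#PF = (4−3)·4^(3−1) = 1·16 = 16 (Konheim–Weiss)
One tuple (3,2,1) → sorted (1,2,3): b_i ≤ i ∀i, a PF.

16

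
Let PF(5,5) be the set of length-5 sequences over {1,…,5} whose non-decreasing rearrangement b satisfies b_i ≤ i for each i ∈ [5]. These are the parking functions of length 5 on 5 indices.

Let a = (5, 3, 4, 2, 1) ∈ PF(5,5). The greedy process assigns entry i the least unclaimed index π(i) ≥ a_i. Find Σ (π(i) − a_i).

Σπ(i) = 1+…+5 = 15; Σa = 5+3+4+2+1 = 15; disp = 15−15 = 0.

0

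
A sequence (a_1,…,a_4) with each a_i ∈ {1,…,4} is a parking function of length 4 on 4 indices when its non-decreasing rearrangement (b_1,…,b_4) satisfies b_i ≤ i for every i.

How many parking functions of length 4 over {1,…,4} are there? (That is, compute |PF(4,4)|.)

125

|PF(4,4)| = 1·5^3 = 1 · 125 = 125 (Konheim–Weiss)
Check (1,2,2,3) → sorted (1,2,2,3): b_i ≤ i ∀i, a PF.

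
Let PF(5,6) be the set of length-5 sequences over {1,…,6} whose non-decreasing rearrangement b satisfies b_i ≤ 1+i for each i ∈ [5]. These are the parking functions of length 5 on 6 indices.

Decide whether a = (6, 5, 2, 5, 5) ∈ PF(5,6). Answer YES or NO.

Rearranged: b = (2, 5, 5, 5, 6).
  b_1=2 ≤ 2
  b_2=5 > 3
  fails at i=2 ⇒ NO

NO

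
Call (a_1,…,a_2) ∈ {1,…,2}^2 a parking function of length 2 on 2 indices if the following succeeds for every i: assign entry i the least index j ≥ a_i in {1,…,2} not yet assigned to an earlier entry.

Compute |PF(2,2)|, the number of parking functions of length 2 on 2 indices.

|PF| = (2+1−2)·(2+1)^{2−1} = 1×3 = 3
Example (2,1) → sorted (1,2): b_i ≤ i ∀i, a PF.

3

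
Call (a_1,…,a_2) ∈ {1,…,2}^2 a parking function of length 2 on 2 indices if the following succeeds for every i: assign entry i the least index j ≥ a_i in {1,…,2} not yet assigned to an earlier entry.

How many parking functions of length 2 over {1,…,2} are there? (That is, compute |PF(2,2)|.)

#PF = (2+1−2)·(2+1)^{2−1} = 1×3 = 3 (Konheim–Weiss)
E.g. (2,1) → sorted (1,2): b_i ≤ i ∀i, a PF.

3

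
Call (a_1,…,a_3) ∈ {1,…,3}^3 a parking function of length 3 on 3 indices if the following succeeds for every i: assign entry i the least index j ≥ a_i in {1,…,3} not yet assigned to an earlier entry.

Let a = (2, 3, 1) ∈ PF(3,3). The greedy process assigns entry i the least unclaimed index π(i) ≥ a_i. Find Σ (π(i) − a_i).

Σπ(i) = 1+…+3 = 6; Σa = 2+3+1 = 6; disp = 6−6 = 0.

0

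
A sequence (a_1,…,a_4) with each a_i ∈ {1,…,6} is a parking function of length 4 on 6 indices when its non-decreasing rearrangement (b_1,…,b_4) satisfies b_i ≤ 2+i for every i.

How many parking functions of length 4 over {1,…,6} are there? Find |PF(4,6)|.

Count = (6+1−4)·(6+1)^{4−1} = 3×343 = 1029
One tuple (2,5,2,4) → sorted (2,2,4,5): b_i ≤ 2+i ∀i, a PF.

1029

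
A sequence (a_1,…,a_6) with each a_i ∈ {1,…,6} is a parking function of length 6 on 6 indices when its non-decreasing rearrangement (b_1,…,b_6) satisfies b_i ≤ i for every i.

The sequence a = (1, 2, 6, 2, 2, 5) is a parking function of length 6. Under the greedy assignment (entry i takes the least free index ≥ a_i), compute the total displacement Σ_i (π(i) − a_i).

Σπ = 6·7/2 = 21 (π permutes [6]); Σa = 1+2+6+2+2+5 = 18; disp = 21−18 = 3.

3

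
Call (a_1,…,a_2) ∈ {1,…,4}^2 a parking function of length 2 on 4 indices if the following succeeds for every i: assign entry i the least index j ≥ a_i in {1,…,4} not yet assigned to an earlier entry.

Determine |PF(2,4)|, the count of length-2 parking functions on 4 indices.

|PF(2,4)| = (4+1−2)·(4+1)^{2−1} = 3 · 5 = 15
Example (2,2) → sorted (2,2): b_i ≤ 2+i ∀i, a PF.

15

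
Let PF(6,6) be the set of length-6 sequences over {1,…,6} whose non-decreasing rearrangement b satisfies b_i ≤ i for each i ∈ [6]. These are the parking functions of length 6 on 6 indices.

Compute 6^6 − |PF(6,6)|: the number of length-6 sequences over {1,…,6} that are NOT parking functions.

|PF| = (6+1−6)·(6+1)^{6−1} = 1 · 16807 = 16807
Check (6,4,3,5,5,4) → sorted (3,4,4,5,5,6): b_1=3>1, not a PF.
Total 46656; non-PF = 46656−16807 = 29849

29849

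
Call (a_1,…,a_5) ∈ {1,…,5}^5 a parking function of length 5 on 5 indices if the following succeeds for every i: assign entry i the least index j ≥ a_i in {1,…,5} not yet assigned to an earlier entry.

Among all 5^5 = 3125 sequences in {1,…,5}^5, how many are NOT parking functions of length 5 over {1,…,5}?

Count = (5−5+1)·(5+1)^(5−1) = 1·1296 = 1296 (Pollak)
One tuple (4,1,4,3,3) → sorted (1,3,3,4,4): b_2=3>2, not a PF.
So 3125 − 1296 = 1829 fail.

1829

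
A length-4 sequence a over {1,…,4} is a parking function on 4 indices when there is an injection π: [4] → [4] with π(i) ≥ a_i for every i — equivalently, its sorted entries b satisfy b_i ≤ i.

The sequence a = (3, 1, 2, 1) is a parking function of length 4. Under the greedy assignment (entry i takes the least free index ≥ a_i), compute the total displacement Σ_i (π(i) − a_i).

Σπ(i) = 1+…+4 = 10; Σa = 3+1+2+1 = 7; disp = 10−7 = 3.

3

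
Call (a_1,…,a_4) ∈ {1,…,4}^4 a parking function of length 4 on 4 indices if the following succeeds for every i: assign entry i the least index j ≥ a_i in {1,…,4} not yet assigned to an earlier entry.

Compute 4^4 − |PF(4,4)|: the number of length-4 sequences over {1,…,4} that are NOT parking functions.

#PF = (5−4)·5^(4−1) = 1 · 125 = 125
One tuple (1,4,4,1) → sorted (1,1,4,4): b_3=4>3, not a PF.
Total 256; non-PF = 256−125 = 131

131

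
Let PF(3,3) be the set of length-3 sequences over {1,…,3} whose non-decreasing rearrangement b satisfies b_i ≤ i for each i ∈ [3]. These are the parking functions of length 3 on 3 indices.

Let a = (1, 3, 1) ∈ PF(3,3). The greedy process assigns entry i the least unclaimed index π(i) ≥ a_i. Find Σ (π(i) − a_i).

1

Σπ(i) = 1+…+3 = 6; Σa = 1+3+1 = 5; disp = 6−5 = 1.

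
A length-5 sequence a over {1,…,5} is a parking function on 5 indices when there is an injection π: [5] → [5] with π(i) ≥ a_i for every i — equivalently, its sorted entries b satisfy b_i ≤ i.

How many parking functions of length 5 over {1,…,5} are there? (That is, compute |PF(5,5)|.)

#PF = (5−5+1)·(5+1)^(5−1) = 1 · 1296 = 1296 (Pollak)
E.g. (1,3,2,4,1) → sorted (1,1,2,3,4): b_i ≤ i ∀i, a PF.

1296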